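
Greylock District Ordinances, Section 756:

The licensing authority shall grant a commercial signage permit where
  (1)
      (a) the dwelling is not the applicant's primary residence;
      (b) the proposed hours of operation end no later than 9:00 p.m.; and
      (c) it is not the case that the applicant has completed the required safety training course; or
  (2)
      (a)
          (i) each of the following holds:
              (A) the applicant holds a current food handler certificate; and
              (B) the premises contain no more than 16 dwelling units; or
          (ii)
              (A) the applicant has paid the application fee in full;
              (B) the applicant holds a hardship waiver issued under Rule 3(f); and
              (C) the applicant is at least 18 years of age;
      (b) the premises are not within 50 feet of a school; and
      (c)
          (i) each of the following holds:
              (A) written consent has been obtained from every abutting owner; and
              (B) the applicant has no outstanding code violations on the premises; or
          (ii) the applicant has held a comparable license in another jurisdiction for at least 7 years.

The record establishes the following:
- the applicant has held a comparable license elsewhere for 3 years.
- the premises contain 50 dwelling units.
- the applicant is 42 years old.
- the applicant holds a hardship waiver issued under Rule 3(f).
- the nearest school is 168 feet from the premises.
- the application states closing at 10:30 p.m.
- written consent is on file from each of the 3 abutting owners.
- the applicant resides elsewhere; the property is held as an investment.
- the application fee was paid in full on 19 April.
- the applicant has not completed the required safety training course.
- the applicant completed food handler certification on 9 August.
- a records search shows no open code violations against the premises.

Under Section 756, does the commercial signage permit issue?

(a) not (primary residence) — satisfied.
(b) closes by 9 p.m. — not met.
(c) not (safety training) — holds.
So (1) is not satisfied (T AND F AND T).
(A) food handler cert. — met.
(B) ≤ 16 units — not satisfied.
(i): T AND F → false.
(A) fee paid — satisfied.
(B) hardship waiver — holds.
(C) age ≥ 18 — met.
(ii) = T AND T AND T = true.
So (a) is satisfied (F OR T).
(b) ≥50 ft from school — satisfied.
(A) all abutters consent — holds.
(B) no code violations — satisfied.
So (i) is satisfied (T AND T).
(ii) prior license ≥ 7 yr — not met.
(c) = T OR F = true.
(2): T AND T AND T → true.
So Overall is satisfied (F OR T).

Yes — granted.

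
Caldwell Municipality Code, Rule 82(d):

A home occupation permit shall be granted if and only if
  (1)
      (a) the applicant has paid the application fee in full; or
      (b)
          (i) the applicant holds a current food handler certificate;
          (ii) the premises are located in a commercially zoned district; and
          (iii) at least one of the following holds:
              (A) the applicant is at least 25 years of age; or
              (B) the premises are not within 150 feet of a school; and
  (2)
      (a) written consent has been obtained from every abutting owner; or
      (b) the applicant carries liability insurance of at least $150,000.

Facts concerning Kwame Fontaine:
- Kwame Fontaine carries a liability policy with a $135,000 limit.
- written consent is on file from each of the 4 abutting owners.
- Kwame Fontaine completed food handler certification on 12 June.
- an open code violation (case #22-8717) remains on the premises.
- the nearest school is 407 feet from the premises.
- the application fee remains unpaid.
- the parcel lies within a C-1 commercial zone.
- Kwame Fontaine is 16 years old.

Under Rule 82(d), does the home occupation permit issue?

Yes — granted.

(a) fee paid — not met.
(i) food handler cert. — satisfied.
(ii) commercially zoned — satisfied.
(A) age ≥ 25 — not met.
(B) ≥150 ft from school — holds.
(iii): F OR T → true.
So (b) is satisfied (T AND T AND T).
(1) = F OR T = true.
(a) all abutters consent — satisfied.
(b) insurance ≥ $150,000 — not satisfied.
(2) = T OR F = true.
So Overall is satisfied (T AND T).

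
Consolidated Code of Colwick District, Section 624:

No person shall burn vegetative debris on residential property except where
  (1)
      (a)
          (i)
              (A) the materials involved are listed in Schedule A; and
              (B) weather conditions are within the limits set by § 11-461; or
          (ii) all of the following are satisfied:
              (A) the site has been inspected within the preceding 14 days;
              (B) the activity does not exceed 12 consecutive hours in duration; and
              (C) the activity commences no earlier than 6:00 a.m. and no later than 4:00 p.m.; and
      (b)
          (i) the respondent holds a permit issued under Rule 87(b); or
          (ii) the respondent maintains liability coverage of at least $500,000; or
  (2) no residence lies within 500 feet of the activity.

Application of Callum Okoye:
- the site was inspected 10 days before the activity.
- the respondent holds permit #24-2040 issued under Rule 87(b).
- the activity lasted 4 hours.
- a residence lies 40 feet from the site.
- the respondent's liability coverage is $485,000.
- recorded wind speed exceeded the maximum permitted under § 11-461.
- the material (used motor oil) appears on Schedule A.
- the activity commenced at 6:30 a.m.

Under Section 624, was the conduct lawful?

Yes — lawful.

(A) Schedule A material — satisfied.
(B) weather ok — not satisfied.
So (i) is not satisfied (T AND F).
(A) site inspected — holds.
(B) ≤ 12 hrs duration — met.
(C) start within hours — met.
So (ii) is satisfied (T AND T AND T).
(a): F OR T → true.
(i) holds permit — satisfied.
(ii) coverage ≥ $500,000 — not satisfied.
(b): T OR F → true.
So (1) is satisfied (T AND T).
(2) no residence in 500 ft — not satisfied.
So Overall is satisfied (T OR F).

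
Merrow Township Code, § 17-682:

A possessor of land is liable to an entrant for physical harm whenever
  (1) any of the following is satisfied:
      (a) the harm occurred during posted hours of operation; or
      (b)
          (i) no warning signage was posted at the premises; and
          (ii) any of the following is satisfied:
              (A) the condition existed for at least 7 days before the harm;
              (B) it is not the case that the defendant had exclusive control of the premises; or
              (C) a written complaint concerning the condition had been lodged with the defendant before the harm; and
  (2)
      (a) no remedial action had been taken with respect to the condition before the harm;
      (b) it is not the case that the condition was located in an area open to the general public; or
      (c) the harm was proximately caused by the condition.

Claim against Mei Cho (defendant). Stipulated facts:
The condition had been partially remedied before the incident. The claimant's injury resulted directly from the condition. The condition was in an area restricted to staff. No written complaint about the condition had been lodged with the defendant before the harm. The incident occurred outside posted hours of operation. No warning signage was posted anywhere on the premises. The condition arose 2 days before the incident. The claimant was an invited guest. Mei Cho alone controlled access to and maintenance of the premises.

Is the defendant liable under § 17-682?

(a) during posted hours — not satisfied.
(i) no signage posted — holds.
(A) condition ≥7 days old — not satisfied.
(B) not (exclusive control) — fails.
(C) complaint lodged — not satisfied.
(ii): F OR F OR F → false.
(b): T AND F → false.
So (1) is not satisfied (F OR F).
(a) no remedial action — not satisfied.
(b) not (public area) — holds.
(c) proximate cause — met.
(2) = F OR T OR T = true.
Overall = F AND T = false.

No — not liable.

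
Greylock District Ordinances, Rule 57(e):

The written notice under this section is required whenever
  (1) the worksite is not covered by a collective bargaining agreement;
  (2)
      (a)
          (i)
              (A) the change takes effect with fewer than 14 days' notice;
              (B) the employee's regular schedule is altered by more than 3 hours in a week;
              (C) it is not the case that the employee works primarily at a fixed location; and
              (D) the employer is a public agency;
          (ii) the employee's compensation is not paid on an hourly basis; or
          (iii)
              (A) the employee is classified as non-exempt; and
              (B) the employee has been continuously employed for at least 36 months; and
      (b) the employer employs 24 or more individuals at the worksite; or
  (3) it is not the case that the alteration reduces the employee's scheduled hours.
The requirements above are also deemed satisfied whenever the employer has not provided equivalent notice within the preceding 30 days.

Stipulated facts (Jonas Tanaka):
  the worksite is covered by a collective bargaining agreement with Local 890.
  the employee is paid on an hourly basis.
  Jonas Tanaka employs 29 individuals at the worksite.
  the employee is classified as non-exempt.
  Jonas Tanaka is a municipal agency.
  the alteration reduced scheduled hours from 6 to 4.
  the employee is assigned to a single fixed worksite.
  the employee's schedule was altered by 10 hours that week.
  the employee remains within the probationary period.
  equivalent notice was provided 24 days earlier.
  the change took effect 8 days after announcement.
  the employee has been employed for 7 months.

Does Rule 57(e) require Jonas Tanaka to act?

No — not required.

(1) no CBA — fails.
(A) < 14 days' notice — met.
(B) schedule shift > 3h — satisfied.
(C) not (fixed location) — not met.
(D) public agency — holds.
So (i) is not satisfied (T AND T AND F AND T).
(ii) not (hourly-paid) — not met.
(A) non-exempt — satisfied.
(B) tenure ≥ 36 mo. — not met.
(iii) = T AND F = false.
(a) = F OR F OR F = false.
(b) ≥ 24 at site — satisfied.
So (2) is not satisfied (F AND T).
(3) not (hours reduced) — not met.
Overall: F OR F OR F → false.
Exception (no recent notice) — not satisfied.
Result: main false OR exception false → false.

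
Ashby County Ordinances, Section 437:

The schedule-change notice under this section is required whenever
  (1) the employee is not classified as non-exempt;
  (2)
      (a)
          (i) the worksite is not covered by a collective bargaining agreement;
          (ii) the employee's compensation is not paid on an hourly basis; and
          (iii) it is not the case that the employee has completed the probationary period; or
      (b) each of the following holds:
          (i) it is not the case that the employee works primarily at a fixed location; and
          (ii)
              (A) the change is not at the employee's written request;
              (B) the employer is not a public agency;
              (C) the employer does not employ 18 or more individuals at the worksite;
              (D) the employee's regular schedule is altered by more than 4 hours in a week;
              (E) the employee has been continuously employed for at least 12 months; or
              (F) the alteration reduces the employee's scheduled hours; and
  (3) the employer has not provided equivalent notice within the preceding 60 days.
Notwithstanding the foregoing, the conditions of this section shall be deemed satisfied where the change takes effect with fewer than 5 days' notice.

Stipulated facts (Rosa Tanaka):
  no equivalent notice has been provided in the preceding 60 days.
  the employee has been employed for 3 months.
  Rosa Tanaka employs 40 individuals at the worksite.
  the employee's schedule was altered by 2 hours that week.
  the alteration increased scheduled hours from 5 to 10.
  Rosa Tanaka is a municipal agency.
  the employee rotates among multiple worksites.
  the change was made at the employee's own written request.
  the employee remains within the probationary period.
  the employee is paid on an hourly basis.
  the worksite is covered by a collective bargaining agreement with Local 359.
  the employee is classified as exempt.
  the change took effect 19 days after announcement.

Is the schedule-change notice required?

No — not required.

(1) not (non-exempt) — satisfied.
(i) no CBA — not satisfied.
(ii) not (hourly-paid) — fails.
(iii) not (past probation) — met.
(a): F AND F AND T → false.
(i) not (fixed location) — holds.
(A) not employee-requested — fails.
(B) not (public agency) — not met.
(C) not (≥ 18 at site) — fails.
(D) schedule shift > 4h — fails.
(E) tenure ≥ 12 mo. — not met.
(F) hours reduced — not met.
(ii): F OR F OR F OR F OR F OR F → false.
(b): T AND F → false.
So (2) is not satisfied (F OR F).
(3) no recent notice — met.
So Overall is not satisfied (T AND F AND T).
Exception (< 5 days' notice) — not satisfied.
Result: main false OR exception false → false.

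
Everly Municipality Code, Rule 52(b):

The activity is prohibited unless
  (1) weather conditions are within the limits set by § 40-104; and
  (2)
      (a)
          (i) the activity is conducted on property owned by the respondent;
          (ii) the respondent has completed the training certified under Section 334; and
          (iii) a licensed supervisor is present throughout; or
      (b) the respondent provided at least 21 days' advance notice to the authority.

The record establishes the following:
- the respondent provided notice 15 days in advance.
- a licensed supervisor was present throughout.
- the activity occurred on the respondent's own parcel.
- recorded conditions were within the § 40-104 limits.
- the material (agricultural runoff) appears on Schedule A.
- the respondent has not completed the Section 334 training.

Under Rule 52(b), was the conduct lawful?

(1) weather ok — met.
(i) own property — satisfied.
(ii) training certified — not met.
(iii) supervisor present — met.
So (a) is not satisfied (T AND F AND T).
(b) ≥21 days' notice — not met.
(2) = F OR F = false.
So Overall is not satisfied (T AND F).

No — unlawful.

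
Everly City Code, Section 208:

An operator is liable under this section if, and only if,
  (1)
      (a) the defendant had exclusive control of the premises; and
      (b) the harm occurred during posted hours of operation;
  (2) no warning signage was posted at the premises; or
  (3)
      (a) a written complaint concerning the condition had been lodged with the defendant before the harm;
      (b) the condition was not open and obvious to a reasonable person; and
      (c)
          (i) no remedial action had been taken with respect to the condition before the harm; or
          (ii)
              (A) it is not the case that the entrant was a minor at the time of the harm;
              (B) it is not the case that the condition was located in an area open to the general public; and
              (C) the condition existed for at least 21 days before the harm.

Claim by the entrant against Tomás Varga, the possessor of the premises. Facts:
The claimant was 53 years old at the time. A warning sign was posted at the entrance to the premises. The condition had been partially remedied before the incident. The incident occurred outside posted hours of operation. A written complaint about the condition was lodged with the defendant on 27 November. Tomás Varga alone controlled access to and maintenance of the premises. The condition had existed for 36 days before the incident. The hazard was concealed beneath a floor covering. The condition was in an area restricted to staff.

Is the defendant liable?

(a) exclusive control — holds.
(b) during posted hours — not satisfied.
So (1) is not satisfied (T AND F).
(2) no signage posted — fails.
(a) complaint lodged — met.
(b) not open/obvious — satisfied.
(i) no remedial action — fails.
(A) not (entrant a minor) — holds.
(B) not (public area) — holds.
(C) condition ≥21 days old — met.
(ii) = T AND T AND T = true.
(c) = F OR T = true.
So (3) is satisfied (T AND T AND T).
Overall = F OR F OR T = true.

Yes — liable.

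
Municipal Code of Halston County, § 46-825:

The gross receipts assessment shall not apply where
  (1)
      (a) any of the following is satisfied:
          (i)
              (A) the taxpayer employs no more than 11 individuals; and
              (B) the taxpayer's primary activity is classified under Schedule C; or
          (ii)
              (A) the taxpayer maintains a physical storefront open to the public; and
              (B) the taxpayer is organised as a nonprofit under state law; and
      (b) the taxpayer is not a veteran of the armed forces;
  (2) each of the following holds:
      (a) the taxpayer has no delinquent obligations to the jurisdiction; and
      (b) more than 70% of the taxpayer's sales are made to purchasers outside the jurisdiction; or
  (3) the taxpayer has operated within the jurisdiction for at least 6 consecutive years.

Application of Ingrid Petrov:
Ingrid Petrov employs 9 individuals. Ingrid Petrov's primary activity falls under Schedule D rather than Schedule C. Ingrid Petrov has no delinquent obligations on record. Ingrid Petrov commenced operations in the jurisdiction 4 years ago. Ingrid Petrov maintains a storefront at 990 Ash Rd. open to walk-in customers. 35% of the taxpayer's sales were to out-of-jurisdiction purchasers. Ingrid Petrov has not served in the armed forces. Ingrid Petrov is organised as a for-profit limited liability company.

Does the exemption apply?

(A) ≤ 11 employees — satisfied.
(B) Schedule C activity — not satisfied.
(i): T AND F → false.
(A) has storefront — satisfied.
(B) nonprofit — fails.
(ii) = T AND F = false.
(a) = F OR F = false.
(b) not (veteran) — holds.
(1): F AND T → false.
(a) no delinquency — met.
(b) >70% out-of-jur. sales — not met.
So (2) is not satisfied (T AND F).
(3) ≥ 6 yrs in jurisdiction — not met.
Overall: F OR F OR F → false.

No — not exempt.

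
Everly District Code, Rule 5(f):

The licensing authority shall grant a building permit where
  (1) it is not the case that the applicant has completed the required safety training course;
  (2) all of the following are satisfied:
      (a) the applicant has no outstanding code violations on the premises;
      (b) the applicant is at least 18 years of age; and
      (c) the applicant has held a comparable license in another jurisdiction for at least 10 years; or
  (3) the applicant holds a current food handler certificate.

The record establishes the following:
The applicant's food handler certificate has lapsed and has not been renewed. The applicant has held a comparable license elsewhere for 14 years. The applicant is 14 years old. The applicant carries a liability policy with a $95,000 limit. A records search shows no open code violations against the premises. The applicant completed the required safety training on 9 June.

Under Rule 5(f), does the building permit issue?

No — denied.

(1) not (safety training) — fails.
(a) no code violations — holds.
(b) age ≥ 18 — not satisfied.
(c) prior license ≥ 10 yr — holds.
So (2) is not satisfied (T AND F AND T).
(3) food handler cert. — not satisfied.
Overall: F OR F OR F → false.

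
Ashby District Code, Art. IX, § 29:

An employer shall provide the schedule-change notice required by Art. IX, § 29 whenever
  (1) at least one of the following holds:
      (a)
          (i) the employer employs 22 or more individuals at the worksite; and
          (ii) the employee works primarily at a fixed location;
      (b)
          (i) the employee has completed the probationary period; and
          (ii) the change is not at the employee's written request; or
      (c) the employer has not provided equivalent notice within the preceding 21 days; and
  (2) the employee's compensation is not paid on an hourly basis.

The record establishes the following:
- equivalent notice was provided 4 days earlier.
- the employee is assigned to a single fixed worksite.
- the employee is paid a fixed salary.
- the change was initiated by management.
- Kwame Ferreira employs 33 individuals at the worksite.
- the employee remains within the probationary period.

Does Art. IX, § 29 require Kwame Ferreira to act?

(i) ≥ 22 at site — holds.
(ii) fixed location — satisfied.
(a) = T AND T = true.
(i) past probation — fails.
(ii) not employee-requested — met.
So (b) is not satisfied (F AND T).
(c) no recent notice — fails.
(1): T OR F OR F → true.
(2) not (hourly-paid) — holds.
So Overall is satisfied (T AND T).

Yes — required.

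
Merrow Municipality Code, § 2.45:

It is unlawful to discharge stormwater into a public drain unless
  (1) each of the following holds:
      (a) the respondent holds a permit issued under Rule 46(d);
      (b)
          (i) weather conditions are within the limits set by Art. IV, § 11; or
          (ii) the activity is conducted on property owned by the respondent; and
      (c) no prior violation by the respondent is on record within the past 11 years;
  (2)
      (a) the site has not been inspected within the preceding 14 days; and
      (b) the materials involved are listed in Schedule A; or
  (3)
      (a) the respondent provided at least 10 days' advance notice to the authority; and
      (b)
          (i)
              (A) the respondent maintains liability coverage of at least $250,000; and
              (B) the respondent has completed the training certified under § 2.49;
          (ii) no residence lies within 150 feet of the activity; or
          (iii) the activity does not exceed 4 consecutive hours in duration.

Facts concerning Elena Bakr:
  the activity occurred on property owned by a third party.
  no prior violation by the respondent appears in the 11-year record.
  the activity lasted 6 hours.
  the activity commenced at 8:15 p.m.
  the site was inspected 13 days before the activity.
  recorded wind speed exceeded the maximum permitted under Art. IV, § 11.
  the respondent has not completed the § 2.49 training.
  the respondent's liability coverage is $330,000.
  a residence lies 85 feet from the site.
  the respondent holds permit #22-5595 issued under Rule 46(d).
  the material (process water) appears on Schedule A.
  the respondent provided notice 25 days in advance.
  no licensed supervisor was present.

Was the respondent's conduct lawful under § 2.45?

(a) holds permit — met.
(i) weather ok — not satisfied.
(ii) own property — fails.
(b) = F OR F = false.
(c) no prior violation — holds.
So (1) is not satisfied (T AND F AND T).
(a) not (site inspected) — not met.
(b) Schedule A material — holds.
(2) = F AND T = false.
(a) ≥10 days' notice — holds.
(A) coverage ≥ $250,000 — holds.
(B) training certified — not satisfied.
(i) = T AND F = false.
(ii) no residence in 150 ft — not satisfied.
(iii) ≤ 4 hrs duration — not satisfied.
(b): F OR F OR F → false.
So (3) is not satisfied (T AND F).
Overall: F OR F OR F → false.

No — unlawful.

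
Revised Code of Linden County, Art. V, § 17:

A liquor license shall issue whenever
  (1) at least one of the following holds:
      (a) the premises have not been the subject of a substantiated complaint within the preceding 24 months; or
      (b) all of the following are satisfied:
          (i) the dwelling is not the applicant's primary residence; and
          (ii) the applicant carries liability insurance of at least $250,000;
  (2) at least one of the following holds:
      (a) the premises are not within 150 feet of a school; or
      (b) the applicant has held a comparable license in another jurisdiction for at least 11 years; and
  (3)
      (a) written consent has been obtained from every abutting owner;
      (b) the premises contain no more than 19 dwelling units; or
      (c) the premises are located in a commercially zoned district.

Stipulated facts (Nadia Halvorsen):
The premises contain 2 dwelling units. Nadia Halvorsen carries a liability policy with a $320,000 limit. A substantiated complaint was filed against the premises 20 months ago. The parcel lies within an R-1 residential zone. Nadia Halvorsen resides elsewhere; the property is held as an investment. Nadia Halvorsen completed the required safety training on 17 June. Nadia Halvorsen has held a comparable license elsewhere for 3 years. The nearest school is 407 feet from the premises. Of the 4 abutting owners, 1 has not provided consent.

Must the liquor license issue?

(a) no complaint in 24 mo. — not satisfied.
(i) not (primary residence) — met.
(ii) insurance ≥ $250,000 — met.
(b) = T AND T = true.
(1) = F OR T = true.
(a) ≥150 ft from school — met.
(b) prior license ≥ 11 yr — not met.
(2) = T OR F = true.
(a) all abutters consent — not met.
(b) ≤ 19 units — met.
(c) commercially zoned — fails.
(3): F OR T OR F → true.
Overall: T AND T AND T → true.

Yes — granted.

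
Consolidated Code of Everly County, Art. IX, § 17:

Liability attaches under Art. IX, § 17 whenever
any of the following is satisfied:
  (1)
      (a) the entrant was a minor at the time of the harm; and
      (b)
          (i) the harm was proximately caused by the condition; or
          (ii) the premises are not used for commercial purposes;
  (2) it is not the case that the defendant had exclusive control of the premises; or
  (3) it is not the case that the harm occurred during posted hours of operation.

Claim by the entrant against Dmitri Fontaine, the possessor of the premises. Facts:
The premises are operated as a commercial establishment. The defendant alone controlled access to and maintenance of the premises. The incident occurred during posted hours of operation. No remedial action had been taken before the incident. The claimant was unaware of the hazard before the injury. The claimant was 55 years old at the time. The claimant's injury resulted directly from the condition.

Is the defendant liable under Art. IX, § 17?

(a) entrant a minor — fails.
(i) proximate cause — holds.
(ii) not (commercial use) — not satisfied.
(b): T OR F → true.
(1) = F AND T = false.
(2) not (exclusive control) — fails.
(3) not (during posted hours) — not met.
Overall = F OR F OR F = false.

No — not liable.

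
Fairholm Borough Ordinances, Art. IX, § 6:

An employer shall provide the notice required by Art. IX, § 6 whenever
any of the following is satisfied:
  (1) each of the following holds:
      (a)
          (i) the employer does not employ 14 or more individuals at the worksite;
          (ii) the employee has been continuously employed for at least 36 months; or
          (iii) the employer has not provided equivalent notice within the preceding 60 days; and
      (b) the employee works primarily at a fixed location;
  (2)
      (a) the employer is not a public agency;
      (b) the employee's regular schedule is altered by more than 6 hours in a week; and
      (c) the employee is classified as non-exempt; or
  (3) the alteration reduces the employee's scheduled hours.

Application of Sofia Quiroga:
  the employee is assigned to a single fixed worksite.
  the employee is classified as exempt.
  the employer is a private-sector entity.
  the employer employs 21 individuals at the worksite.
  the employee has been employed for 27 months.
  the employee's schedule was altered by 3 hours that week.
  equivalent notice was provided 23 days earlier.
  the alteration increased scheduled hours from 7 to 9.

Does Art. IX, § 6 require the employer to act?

(i) not (≥ 14 at site) — not met.
(ii) tenure ≥ 36 mo. — not satisfied.
(iii) no recent notice — fails.
(a) = F OR F OR F = false.
(b) fixed location — satisfied.
(1) = F AND T = false.
(a) not (public agency) — satisfied.
(b) schedule shift > 6h — not satisfied.
(c) non-exempt — fails.
So (2) is not satisfied (T AND F AND F).
(3) hours reduced — not satisfied.
Overall = F OR F OR F = false.

No — not required.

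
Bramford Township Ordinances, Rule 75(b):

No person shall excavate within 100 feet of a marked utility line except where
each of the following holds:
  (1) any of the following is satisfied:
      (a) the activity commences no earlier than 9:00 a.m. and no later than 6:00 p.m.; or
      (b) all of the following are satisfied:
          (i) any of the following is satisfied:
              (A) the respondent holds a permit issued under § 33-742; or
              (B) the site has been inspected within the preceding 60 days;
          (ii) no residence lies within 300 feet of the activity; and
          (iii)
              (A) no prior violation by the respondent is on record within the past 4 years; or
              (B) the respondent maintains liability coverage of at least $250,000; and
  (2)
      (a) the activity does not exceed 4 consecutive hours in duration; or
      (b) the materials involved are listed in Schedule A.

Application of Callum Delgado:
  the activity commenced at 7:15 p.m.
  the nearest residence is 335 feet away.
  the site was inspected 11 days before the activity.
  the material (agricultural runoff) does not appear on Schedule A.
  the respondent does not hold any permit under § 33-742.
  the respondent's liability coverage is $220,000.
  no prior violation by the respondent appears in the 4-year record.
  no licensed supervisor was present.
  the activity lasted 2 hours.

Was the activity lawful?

(a) start within hours — not met.
(A) holds permit — fails.
(B) site inspected — holds.
(i) = F OR T = true.
(ii) no residence in 300 ft — met.
(A) no prior violation — satisfied.
(B) coverage ≥ $250,000 — not satisfied.
(iii) = T OR F = true.
(b) = T AND T AND T = true.
(1): F OR T → true.
(a) ≤ 4 hrs duration — holds.
(b) Schedule A material — fails.
(2): T OR F → true.
Overall = T AND T = true.

Yes — lawful.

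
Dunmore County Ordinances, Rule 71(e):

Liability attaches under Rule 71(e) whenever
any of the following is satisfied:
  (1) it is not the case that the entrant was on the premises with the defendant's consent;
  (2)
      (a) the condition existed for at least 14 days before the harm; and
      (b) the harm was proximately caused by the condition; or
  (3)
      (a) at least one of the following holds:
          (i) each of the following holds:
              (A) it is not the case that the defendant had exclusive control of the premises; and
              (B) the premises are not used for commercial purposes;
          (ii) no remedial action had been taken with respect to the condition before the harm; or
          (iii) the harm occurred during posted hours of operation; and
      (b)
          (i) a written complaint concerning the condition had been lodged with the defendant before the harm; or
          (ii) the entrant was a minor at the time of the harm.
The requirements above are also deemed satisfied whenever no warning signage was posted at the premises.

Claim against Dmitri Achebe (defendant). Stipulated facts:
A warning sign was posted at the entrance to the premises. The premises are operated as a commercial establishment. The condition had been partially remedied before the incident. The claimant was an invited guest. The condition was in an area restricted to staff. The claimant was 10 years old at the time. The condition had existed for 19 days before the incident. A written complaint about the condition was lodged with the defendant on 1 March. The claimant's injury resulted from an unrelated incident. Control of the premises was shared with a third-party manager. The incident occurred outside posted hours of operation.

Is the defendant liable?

No — not liable.

(1) not (consent to enter) — fails.
(a) condition ≥14 days old — satisfied.
(b) proximate cause — fails.
(2) = T AND F = false.
(A) not (exclusive control) — met.
(B) not (commercial use) — fails.
So (i) is not satisfied (T AND F).
(ii) no remedial action — not satisfied.
(iii) during posted hours — not satisfied.
(a): F OR F OR F → false.
(i) complaint lodged — satisfied.
(ii) entrant a minor — satisfied.
So (b) is satisfied (T OR T).
(3): F AND T → false.
Overall = F OR F OR F = false.
Exception (no signage posted) — not satisfied.
Result: main false OR exception false → false.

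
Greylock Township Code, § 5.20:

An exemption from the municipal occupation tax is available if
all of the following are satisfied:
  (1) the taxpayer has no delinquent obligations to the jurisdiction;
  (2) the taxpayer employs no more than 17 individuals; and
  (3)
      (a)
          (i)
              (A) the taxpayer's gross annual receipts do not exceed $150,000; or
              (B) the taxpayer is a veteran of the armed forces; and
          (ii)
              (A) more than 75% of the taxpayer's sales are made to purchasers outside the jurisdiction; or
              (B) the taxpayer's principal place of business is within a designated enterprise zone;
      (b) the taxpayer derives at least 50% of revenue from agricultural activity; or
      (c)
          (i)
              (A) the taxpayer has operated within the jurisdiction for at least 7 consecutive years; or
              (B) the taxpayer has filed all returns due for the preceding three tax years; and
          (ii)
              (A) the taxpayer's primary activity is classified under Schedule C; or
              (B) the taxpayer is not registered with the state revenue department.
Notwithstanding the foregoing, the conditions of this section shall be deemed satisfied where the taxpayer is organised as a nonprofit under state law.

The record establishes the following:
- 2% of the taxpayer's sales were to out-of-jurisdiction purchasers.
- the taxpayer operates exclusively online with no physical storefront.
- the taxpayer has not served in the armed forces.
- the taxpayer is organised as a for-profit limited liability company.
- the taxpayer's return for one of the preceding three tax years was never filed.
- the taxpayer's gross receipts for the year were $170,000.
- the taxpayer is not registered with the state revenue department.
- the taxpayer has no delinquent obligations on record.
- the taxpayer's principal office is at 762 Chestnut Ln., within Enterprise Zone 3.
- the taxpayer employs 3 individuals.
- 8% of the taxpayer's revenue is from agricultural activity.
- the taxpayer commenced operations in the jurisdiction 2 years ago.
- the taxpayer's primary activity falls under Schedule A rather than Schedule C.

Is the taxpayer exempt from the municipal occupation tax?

(1) no delinquency — holds.
(2) ≤ 17 employees — met.
(A) receipts ≤ $150,000 — not met.
(B) veteran — fails.
(i): F OR F → false.
(A) >75% out-of-jur. sales — not met.
(B) in enterprise zone — met.
(ii) = F OR T = true.
(a): F AND T → false.
(b) ≥50% agricultural — not met.
(A) ≥ 7 yrs in jurisdiction — fails.
(B) returns current — not met.
(i): F OR F → false.
(A) Schedule C activity — fails.
(B) not (state-registered) — met.
So (ii) is satisfied (F OR T).
(c): F AND T → false.
(3): F OR F OR F → false.
So Overall is not satisfied (T AND T AND F).
Exception (nonprofit) — not satisfied.
Result: main false OR exception false → false.

No — not exempt.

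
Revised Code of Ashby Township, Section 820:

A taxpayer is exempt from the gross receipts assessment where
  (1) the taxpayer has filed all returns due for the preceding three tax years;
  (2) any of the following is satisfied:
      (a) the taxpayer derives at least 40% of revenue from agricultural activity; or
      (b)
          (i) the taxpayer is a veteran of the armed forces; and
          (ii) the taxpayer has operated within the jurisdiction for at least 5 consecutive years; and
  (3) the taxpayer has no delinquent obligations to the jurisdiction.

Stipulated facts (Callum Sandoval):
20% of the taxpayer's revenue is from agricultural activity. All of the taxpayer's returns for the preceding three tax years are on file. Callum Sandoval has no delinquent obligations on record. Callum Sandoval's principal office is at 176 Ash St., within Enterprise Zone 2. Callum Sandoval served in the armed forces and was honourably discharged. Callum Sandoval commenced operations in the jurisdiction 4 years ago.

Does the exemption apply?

(1) returns current — satisfied.
(a) ≥40% agricultural — fails.
(i) veteran — satisfied.
(ii) ≥ 5 yrs in jurisdiction — not met.
(b) = T AND F = false.
(2): F OR F → false.
(3) no delinquency — holds.
Overall: T AND F AND T → false.

No — not exempt.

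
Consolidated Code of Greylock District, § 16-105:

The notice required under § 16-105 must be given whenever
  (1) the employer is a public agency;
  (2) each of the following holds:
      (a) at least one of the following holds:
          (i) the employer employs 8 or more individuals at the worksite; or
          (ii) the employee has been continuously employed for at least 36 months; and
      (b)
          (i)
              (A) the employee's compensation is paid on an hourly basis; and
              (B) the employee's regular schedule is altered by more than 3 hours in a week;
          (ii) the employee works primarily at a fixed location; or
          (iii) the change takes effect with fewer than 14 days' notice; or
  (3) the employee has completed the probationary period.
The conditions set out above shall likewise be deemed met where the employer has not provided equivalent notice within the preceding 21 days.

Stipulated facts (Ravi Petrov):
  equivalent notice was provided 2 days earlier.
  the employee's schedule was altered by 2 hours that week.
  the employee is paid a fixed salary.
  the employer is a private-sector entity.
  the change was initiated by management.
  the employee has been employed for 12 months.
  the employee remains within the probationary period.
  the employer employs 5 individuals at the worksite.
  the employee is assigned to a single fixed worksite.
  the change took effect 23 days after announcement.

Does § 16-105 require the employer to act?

(1) public agency — not satisfied.
(i) ≥ 8 at site — fails.
(ii) tenure ≥ 36 mo. — not met.
(a): F OR F → false.
(A) hourly-paid — not met.
(B) schedule shift > 3h — not met.
(i) = F AND F = false.
(ii) fixed location — met.
(iii) < 14 days' notice — fails.
So (b) is satisfied (F OR T OR F).
(2): F AND T → false.
(3) past probation — not satisfied.
So Overall is not satisfied (F OR F OR F).
Exception (no recent notice) — not satisfied.
Result: main false OR exception false → false.

No — not required.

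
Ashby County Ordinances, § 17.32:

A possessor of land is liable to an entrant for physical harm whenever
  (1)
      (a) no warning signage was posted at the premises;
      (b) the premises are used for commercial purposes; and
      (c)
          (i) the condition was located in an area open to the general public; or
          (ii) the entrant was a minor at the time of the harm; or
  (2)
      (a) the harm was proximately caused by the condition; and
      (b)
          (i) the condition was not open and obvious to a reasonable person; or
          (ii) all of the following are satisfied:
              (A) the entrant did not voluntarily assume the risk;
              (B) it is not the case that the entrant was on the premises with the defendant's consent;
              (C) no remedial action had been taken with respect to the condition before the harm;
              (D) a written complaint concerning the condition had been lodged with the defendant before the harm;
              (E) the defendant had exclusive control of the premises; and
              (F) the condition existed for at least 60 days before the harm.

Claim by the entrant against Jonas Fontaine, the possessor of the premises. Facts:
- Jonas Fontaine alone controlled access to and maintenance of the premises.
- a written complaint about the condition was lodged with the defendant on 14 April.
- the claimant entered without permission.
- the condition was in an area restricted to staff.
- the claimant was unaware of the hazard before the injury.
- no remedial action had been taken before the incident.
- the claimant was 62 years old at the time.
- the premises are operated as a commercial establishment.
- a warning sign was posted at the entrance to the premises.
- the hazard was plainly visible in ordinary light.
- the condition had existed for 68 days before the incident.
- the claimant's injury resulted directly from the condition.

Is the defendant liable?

(a) no signage posted — fails.
(b) commercial use — holds.
(i) public area — fails.
(ii) entrant a minor — fails.
(c) = F OR F = false.
(1): F AND T AND F → false.
(a) proximate cause — holds.
(i) not open/obvious — not satisfied.
(A) no assumed risk — holds.
(B) not (consent to enter) — met.
(C) no remedial action — holds.
(D) complaint lodged — holds.
(E) exclusive control — met.
(F) condition ≥60 days old — satisfied.
(ii): T AND T AND T AND T AND T AND T → true.
(b) = F OR T = true.
(2) = T AND T = true.
So Overall is satisfied (F OR T).

Yes — liable.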